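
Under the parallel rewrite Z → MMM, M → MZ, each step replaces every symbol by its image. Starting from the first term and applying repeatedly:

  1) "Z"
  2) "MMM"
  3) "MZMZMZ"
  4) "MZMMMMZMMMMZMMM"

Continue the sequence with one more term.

φ(MZMMMMZMMMMZMMM) expands symbol-by-symbol to MZ MMM MZ MZ MZ MZ MMM MZ MZ MZ MZ MMM MZ MZ MZ; joining the 15 pieces gives the next term.

MZMMMMZMZMZMZMMMMZMZMZMZMMMMZMZMZ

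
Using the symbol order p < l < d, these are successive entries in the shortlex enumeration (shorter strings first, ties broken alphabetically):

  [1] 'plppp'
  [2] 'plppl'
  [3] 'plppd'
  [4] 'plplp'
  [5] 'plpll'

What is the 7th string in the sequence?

plpdp

Stepping forward 2 times from plpll: plpll → plpld, then the target.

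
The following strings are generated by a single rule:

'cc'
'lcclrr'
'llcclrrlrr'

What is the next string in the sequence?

Each term wraps the previous one in l on the left and lrr on the right.
So the next term is l·llcclrrlrr·lrr.

lllcclrrlrrlrr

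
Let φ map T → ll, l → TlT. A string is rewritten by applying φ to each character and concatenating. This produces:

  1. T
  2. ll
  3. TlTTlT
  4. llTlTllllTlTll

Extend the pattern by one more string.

Applying the rule to each of the 14 symbols of llTlTllllTlTll gives the pieces TlT TlT ll TlT ll TlT TlT TlT TlT ll TlT ll TlT TlT, which concatenate to the answer.

TlTTlTllTlTllTlTTlTTlTTlTllTlTllTlTTlT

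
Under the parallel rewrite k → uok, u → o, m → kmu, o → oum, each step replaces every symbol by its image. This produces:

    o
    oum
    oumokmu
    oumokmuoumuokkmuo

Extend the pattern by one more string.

oumokmuoumuokkmuooumokmuooumuokuokkmuooum

Applying the rule to each of the 17 symbols of oumokmuoumuokkmuo gives the pieces oum o kmu oum uok kmu o oum o kmu o oum uok uok kmu o oum, which concatenate to the answer.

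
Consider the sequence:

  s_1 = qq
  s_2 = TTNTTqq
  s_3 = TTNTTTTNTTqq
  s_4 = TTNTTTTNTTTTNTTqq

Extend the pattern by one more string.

The strings grow by a fixed prefix TTNTT each time.
So the next term is TTNTT·TTNTTTTNTTTTNTTqq.

TTNTTTTNTTTTNTTTTNTTqq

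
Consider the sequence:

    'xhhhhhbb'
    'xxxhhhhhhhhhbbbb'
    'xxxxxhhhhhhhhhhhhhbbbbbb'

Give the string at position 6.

Term n consists of 2n-1 x's, followed by 4n+1 h's, followed by 2n b's (n = 1, 2, …).
Setting n = 6 gives 11, 25, 12 characters in each block.

xxxxxxxxxxxhhhhhhhhhhhhhhhhhhhhhhhhhbbbbbbbbbbbb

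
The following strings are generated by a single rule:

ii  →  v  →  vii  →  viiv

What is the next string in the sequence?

Each term (from the third on) is the previous term followed by the one before it: term 3 = v·ii = vii.
The next term joins viiv and vii.

viivvii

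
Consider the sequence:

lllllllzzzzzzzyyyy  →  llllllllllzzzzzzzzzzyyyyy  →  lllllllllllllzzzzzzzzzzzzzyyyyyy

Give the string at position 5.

lllllllllllllllllllzzzzzzzzzzzzzzzzzzzyyyyyyyy

Reading off run lengths: l runs 7, 10, 13; z runs 7, 10, 13; y runs 4, 5, 6 — each is linear in n, where the shown terms are n = 3, 4, 5.
Setting n = 7 gives 19, 19, 8 characters in each block.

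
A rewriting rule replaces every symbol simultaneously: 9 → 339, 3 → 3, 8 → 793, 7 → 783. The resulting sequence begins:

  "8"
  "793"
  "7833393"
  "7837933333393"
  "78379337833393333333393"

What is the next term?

Replace each of the 23 characters of 78379337833393333333393 in place — 783 793 3 783 339 3 3 783 793 3 3 3 339 3 3 3 3 3 3 3 3 339 3 — and concatenate.

783793378333933783793333339333333333393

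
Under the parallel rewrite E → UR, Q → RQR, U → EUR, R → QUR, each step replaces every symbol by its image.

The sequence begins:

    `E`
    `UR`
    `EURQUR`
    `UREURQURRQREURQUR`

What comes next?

Replace each of the 17 characters of UREURQURRQREURQUR in place — EUR QUR UR EUR QUR RQR EUR QUR QUR RQR QUR UR EUR QUR RQR EUR QUR — and concatenate.

EURQURUREURQURRQREURQURQURRQRQURUREURQURRQREURQUR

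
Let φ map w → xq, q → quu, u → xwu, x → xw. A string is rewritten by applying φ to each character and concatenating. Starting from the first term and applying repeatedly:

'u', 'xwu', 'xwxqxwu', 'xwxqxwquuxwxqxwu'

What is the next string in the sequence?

xwxqxwquuxwxqquuxwuxwuxwxqxwquuxwxqxwu

Replace each of the 16 characters of xwxqxwquuxwxqxwu in place — xw xq xw quu xw xq quu xwu xwu xw xq xw quu xw xq xwu — and concatenate.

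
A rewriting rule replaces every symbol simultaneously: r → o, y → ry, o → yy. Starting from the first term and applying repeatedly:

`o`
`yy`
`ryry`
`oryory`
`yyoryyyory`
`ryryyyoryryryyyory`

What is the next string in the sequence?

φ(ryryyyoryryryyyory) expands symbol-by-symbol to o ry o ry ry ry yy o ry o ry o ry ry ry yy o ry; joining the 18 pieces gives the next term.

oryoryryryyyoryoryoryryryyyory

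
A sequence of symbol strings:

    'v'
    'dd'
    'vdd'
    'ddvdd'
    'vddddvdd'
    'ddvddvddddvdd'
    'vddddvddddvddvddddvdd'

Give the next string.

ddvddvddddvddvddddvddddvddvddddvdd

Each term (from the third on) is the two preceding terms concatenated in order: term 3 = v·dd = vdd.
The next term joins ddvddvddddvdd and vddddvddddvddvddddvdd.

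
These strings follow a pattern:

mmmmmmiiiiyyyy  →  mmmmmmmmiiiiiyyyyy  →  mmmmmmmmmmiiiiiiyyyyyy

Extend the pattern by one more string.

mmmmmmmmmmmmiiiiiiiyyyyyyy

Reading off run lengths: m runs 6, 8, 10; i runs 4, 5, 6; y runs 4, 5, 6 — each is linear in n, where the shown terms are n = 3, 4, 5.
Setting n = 6 gives 12, 7, 7 characters in each block.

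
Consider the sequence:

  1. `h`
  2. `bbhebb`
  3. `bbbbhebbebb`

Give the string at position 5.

bbbbbbbbhebbebbebbebb

Every step adds bb to the front and ebb to the end of the previous string.
From bbbbhebbebb, 2 further steps: bbbbhebbebb → bbbbbbhebbebbebb → (answer).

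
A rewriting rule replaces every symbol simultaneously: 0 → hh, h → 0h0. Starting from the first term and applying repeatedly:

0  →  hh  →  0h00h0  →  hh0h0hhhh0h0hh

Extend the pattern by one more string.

0h00h0hh0h0hh0h00h00h00h0hh0h0hh0h00h0

φ(hh0h0hhhh0h0hh) expands symbol-by-symbol to 0h0 0h0 hh 0h0 hh 0h0 0h0 0h0 0h0 hh 0h0 hh 0h0 0h0; joining the 14 pieces gives the next term.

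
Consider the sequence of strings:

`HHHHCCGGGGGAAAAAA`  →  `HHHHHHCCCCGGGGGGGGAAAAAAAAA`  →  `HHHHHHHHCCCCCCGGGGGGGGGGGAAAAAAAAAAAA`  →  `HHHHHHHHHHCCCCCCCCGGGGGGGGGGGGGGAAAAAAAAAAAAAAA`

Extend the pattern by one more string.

HHHHHHHHHHHHCCCCCCCCCCGGGGGGGGGGGGGGGGGAAAAAAAAAAAAAAAAAA

Each string has the form H^{2n+2} C^{2n} G^{3n+2} A^{3n+3} (n = 1, 2, …).
Setting n = 5 gives 12, 10, 17, 18 characters in each block.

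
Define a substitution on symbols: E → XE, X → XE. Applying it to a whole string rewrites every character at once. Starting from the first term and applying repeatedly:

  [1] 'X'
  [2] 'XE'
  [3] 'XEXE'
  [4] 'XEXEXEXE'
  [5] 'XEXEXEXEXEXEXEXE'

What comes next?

XEXEXEXEXEXEXEXEXEXEXEXEXEXEXEXE

Replace each of the 16 characters of XEXEXEXEXEXEXEXE in place — XE XE XE XE XE XE XE XE XE XE XE XE XE XE XE XE — and concatenate.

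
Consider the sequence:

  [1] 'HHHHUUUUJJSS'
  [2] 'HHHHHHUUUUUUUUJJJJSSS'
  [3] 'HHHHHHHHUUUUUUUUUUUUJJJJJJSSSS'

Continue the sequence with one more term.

The n-th term is 2n+2 H's then 4n U's then 2n J's then n+1 S's (n = 1, 2, …).
For the next term, n = 4, so the run lengths are 10, 16, 8, 5.

HHHHHHHHHHUUUUUUUUUUUUUUUUJJJJJJJJSSSSS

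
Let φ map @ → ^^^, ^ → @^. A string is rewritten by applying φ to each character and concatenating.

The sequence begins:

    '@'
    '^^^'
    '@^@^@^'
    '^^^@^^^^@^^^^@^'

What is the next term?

@^@^@^^^^@^@^@^@^^^^@^@^@^@^^^^@^

φ(^^^@^^^^@^^^^@^) expands symbol-by-symbol to @^ @^ @^ ^^^ @^ @^ @^ @^ ^^^ @^ @^ @^ @^ ^^^ @^; joining the 15 pieces gives the next term.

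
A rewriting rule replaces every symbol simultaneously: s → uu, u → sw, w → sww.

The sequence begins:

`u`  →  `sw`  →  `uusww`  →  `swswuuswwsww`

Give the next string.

uuswwuuswwswswuuswwswwuuswwsww

Expanding swswuuswwsww: s→uu, w→sww, s→uu, w→sww, u→sw, u→sw, s→uu, w→sww, w→sww, s→uu, w→sww, w→sww. Concatenated: uu sww uu sww sw sw uu sww sww uu sww sww.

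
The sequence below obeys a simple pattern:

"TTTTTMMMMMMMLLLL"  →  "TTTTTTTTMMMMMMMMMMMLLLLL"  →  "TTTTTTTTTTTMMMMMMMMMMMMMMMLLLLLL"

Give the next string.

The n-th term is 3n+2 T's then 4n+3 M's then n+3 L's (n = 1, 2, …).
At n = 4 the blocks have lengths 14, 19, 7.

TTTTTTTTTTTTTTMMMMMMMMMMMMMMMMMMMLLLLLLL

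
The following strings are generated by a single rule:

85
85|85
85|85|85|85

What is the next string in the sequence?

85|85|85|85|85|85|85|85

s(k+1) = s(k)·|·s(k) — each term doubles the last with '|' between the halves.
One more doubling of 85|85|85|85 gives the answer.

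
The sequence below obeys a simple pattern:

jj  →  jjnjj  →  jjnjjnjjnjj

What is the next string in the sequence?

Every step duplicates the string with 'n' between the halves.
So the next term is two copies of jjnjjnjjnjj with 'n' between the halves.

jjnjjnjjnjjnjjnjjnjjnjj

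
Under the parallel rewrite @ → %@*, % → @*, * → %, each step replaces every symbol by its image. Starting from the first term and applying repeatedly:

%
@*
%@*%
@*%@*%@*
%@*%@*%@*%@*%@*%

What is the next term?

φ(%@*%@*%@*%@*%@*%) expands symbol-by-symbol to @* %@* % @* %@* % @* %@* % @* %@* % @* %@* % @*; joining the 16 pieces gives the next term.

@*%@*%@*%@*%@*%@*%@*%@*%@*%@*%@*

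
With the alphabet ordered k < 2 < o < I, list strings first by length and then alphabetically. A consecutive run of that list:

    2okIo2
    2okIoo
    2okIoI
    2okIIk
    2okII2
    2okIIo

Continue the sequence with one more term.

2okIII

Treat 2okIIo as a base-4 numeral over the given alphabet and add one, carrying through any trailing I's.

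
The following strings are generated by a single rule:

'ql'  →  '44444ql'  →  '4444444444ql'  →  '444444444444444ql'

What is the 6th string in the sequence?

Each term is the previous one with 44444 prepended.
From 444444444444444ql, 2 further steps: 444444444444444ql → 44444444444444444444ql → (answer).

4444444444444444444444444ql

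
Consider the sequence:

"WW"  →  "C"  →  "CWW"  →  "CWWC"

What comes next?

CWWCCWW

This is a Fibonacci-style word recurrence s(k) = s(k−1)·s(k−2): e.g. C·WW = CWW.
Continuing: CWWC · CWW gives term 5.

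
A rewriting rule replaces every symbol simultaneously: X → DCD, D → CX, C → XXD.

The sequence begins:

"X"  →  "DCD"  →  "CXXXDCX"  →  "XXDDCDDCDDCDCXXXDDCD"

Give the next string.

Rewriting the 20 symbols of XXDDCDDCDDCDCXXXDDCD one by one yields DCD DCD CX CX XXD CX CX XXD CX CX XXD CX XXD DCD DCD DCD CX CX XXD CX; concatenated:

DCDDCDCXCXXXDCXCXXXDCXCXXXDCXXXDDCDDCDDCDCXCXXXDCX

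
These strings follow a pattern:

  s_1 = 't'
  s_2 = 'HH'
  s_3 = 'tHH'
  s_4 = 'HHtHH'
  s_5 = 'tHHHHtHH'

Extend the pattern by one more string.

HHtHHtHHHHtHH

From term 3 onward, concatenate the second-to-last term with the last: t·HH = tHH, HH·tHH = HHtHH, …
The next term joins HHtHH and tHHHHtHH.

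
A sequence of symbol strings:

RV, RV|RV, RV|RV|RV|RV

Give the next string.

RV|RV|RV|RV|RV|RV|RV|RV

s(k+1) = s(k)·|·s(k) — each term doubles the last with '|' between the halves.
One more doubling of RV|RV|RV|RV gives the answer.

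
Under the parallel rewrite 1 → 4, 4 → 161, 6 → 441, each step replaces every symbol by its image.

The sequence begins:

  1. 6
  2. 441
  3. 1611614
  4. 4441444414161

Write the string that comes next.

φ(4441444414161) expands symbol-by-symbol to 161 161 161 4 161 161 161 161 4 161 4 441 4; joining the 13 pieces gives the next term.

1611611614161161161161416144414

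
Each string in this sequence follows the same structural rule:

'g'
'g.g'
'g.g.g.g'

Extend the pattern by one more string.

Every step duplicates the string with '.' between the halves.
Doubling g.g.g.g with '.' between the halves:

g.g.g.g.g.g.g.g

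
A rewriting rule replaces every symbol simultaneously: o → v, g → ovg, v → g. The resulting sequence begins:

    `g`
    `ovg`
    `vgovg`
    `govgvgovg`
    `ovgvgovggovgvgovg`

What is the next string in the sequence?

Rewriting the 17 symbols of ovgvgovggovgvgovg one by one yields v g ovg g ovg v g ovg ovg v g ovg g ovg v g ovg; concatenated:

vgovggovgvgovgovgvgovggovgvgovg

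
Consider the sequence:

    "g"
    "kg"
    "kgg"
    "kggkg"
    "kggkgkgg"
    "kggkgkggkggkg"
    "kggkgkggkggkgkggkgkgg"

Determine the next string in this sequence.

kggkgkggkggkgkggkgkggkggkgkggkggkg

From term 3 onward, concatenate the last term with the second-to-last: kg·g = kgg, kgg·kg = kggkg, …
Continuing: kggkgkggkggkgkggkgkgg · kggkgkggkggkg gives term 8.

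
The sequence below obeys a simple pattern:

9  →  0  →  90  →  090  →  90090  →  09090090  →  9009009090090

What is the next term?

From term 3 onward, concatenate the second-to-last term with the last: 9·0 = 90, 0·90 = 090, …
Continuing: 09090090 · 9009009090090 gives term 8.

090900909009009090090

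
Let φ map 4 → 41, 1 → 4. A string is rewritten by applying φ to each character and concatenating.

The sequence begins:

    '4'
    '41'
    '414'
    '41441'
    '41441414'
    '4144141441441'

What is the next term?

φ(4144141441441) expands symbol-by-symbol to 41 4 41 41 4 41 4 41 41 4 41 41 4; joining the 13 pieces gives the next term.

414414144144141441414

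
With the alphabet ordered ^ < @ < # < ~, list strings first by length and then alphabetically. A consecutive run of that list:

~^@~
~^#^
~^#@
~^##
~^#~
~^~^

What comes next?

Treat ~^~^ as a base-4 numeral over the given alphabet and add one, carrying through any trailing ~'s.

~^~@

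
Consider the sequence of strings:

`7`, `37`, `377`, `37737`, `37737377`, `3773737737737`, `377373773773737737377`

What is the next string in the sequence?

3773737737737377373773773737737737

Each term (from the third on) is the previous term followed by the one before it: term 3 = 37·7 = 377.
Continuing: 377373773773737737377 · 3773737737737 gives term 8.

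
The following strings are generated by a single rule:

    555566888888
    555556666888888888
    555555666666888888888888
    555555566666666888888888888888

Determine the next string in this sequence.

555555556666666666888888888888888888

Reading off run lengths: 5 runs 4, 5, 6, 7; 6 runs 2, 4, 6, 8; 8 runs 6, 9, 12, 15 — each is linear in n, where the shown terms are n = 2, 3, 4, 5.
Setting n = 6 gives 8, 10, 18 characters in each block.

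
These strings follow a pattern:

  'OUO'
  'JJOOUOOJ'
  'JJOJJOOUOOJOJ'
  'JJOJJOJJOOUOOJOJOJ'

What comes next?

JJOJJOJJOJJOOUOOJOJOJOJ

s(k+1) = JJO·s(k)·OJ, so each term gains JJO as a prefix and OJ as a suffix.
So the next term is JJO·JJOJJOJJOOUOOJOJOJ·OJ.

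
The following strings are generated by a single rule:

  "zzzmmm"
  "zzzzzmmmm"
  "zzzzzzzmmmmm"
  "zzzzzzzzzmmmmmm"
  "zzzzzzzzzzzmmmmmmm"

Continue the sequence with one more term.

Each string has the form z^{2n+1} m^{n+2} (n = 1, 2, …).
For the next term, n = 6, so the run lengths are 13, 8.

zzzzzzzzzzzzzmmmmmmmm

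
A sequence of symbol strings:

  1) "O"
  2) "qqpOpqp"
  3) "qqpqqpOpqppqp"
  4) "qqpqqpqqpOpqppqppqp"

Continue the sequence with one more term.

qqpqqpqqpqqpOpqppqppqppqp

s(k+1) = qqp·s(k)·pqp, so each term gains qqp as a prefix and pqp as a suffix.
One more step from qqpqqpqqpOpqppqppqp gives the answer.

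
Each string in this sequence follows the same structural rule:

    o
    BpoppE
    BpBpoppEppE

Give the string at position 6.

BpBpBpBpBpoppEppEppEppEppE

s(k+1) = Bp·s(k)·ppE, so each term gains Bp as a prefix and ppE as a suffix.
From BpBpoppEppE, 3 further steps: BpBpoppEppE → BpBpBpoppEppEppE → BpBpBpBpoppEppEppEppE → (answer).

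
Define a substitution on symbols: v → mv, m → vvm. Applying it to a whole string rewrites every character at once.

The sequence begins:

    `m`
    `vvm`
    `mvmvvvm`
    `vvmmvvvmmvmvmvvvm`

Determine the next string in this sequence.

Applying the rule to each of the 17 symbols of vvmmvvvmmvmvmvvvm gives the pieces mv mv vvm vvm mv mv mv vvm vvm mv vvm mv vvm mv mv mv vvm, which concatenate to the answer.

mvmvvvmvvmmvmvmvvvmvvmmvvvmmvvvmmvmvmvvvm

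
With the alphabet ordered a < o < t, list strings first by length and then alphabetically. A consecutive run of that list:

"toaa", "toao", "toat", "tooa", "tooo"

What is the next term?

The successor of tooo increments the rightmost position that isn't already t and resets every position after it to a.

toot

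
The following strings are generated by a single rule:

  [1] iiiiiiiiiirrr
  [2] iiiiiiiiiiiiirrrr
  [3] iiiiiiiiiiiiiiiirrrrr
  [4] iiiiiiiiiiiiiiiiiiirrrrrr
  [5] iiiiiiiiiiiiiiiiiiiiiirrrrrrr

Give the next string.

iiiiiiiiiiiiiiiiiiiiiiiiirrrrrrrr

Reading off run lengths: i runs 10, 13, 16, 19, 22; r runs 3, 4, 5, 6, 7 — each is linear in n, where the shown terms are n = 3, 4, 5, 6, 7.
For the next term, n = 8, so the run lengths are 25, 8.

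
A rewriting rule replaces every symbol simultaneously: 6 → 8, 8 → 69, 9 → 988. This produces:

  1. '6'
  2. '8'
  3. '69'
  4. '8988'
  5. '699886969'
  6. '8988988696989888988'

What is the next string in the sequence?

φ(8988988696989888988) expands symbol-by-symbol to 69 988 69 69 988 69 69 8 988 8 988 69 988 69 69 69 988 69 69; joining the 19 pieces gives the next term.

699886969988696989888988699886969699886969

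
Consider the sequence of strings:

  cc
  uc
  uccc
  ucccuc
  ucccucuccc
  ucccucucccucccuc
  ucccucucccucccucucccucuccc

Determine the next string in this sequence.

ucccucucccucccucucccucucccucccucucccucccuc

Each term (from the third on) is the previous term followed by the one before it: term 3 = uc·cc = uccc.
The next term joins ucccucucccucccucucccucuccc and ucccucucccucccuc.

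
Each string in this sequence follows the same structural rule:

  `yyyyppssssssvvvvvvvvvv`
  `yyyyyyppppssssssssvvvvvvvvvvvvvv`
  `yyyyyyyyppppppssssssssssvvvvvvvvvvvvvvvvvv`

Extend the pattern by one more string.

Reading off run lengths: y runs 4, 6, 8; p runs 2, 4, 6; s runs 6, 8, 10; v runs 10, 14, 18 — each is linear in n, where the shown terms are n = 2, 3, 4.
Setting n = 5 gives 10, 8, 12, 22 characters in each block.

yyyyyyyyyyppppppppssssssssssssvvvvvvvvvvvvvvvvvvvvvv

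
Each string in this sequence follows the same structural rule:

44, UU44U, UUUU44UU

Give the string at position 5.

Each term wraps the previous one in UU on the left and U on the right.
From UUUU44UU, 2 further steps: UUUU44UU → UUUUUU44UUU → (answer).

UUUUUUUU44UUUU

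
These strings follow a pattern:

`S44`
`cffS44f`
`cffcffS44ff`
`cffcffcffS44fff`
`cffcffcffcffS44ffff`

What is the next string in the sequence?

s(k+1) = cff·s(k)·f, so each term gains cff as a prefix and f as a suffix.
Applying this once more to cffcffcffcffS44ffff:

cffcffcffcffcffS44fffff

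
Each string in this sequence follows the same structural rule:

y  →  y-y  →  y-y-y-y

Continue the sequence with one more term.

y-y-y-y-y-y-y-y

Every step duplicates the string with '-' between the halves.
One more doubling of y-y-y-y gives the answer.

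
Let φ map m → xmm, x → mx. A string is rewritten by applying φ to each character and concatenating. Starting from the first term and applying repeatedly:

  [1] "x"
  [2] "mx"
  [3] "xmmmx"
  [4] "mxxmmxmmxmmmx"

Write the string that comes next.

Rewriting the 13 symbols of mxxmmxmmxmmmx one by one yields xmm mx mx xmm xmm mx xmm xmm mx xmm xmm xmm mx; concatenated:

xmmmxmxxmmxmmmxxmmxmmmxxmmxmmxmmmx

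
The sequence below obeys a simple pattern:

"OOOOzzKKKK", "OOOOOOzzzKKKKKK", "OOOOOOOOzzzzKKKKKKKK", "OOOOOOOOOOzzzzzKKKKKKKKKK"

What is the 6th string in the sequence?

Each string has the form O^{2n+2} z^{n+1} K^{2n+2} (n = 1, 2, …).
Setting n = 6 gives 14, 7, 14 characters in each block.

OOOOOOOOOOOOOOzzzzzzzKKKKKKKKKKKKKK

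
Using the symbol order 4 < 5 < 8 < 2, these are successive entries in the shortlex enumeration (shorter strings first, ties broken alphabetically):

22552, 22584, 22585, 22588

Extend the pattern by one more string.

22582

Treat 22588 as a base-4 numeral over the given alphabet and add one, carrying through any trailing 2's.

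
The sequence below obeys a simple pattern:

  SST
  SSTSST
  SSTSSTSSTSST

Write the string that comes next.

s(k+1) = s(k)·s(k) — each term doubles the last.
Doubling SSTSSTSSTSST:

SSTSSTSSTSSTSSTSSTSSTSST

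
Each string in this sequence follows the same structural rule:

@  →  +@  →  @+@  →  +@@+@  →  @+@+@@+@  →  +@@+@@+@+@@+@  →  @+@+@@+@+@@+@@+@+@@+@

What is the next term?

+@@+@@+@+@@+@@+@+@@+@+@@+@@+@+@@+@

This is a Fibonacci-style word recurrence s(k) = s(k−2)·s(k−1): e.g. @·+@ = @+@.
The next term joins +@@+@@+@+@@+@ and @+@+@@+@+@@+@@+@+@@+@.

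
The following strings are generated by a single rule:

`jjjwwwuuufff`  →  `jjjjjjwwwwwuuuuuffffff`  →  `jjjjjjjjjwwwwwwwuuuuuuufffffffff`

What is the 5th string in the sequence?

Each string has the form j^{3n} w^{2n+1} u^{2n+1} f^{3n} (n = 1, 2, …).
Setting n = 5 gives 15, 11, 11, 15 characters in each block.

jjjjjjjjjjjjjjjwwwwwwwwwwwuuuuuuuuuuufffffffffffffff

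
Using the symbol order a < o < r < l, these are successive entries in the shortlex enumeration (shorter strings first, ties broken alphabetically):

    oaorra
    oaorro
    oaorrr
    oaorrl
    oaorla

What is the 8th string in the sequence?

oaorll

Stepping forward 3 times from oaorla: oaorla → oaorlo → oaorlr, then the target.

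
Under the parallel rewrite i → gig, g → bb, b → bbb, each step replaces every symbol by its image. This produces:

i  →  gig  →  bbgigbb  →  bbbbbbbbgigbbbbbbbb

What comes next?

Replace each of the 19 characters of bbbbbbbbgigbbbbbbbb in place — bbb bbb bbb bbb bbb bbb bbb bbb bb gig bb bbb bbb bbb bbb bbb bbb bbb bbb — and concatenate.

bbbbbbbbbbbbbbbbbbbbbbbbbbgigbbbbbbbbbbbbbbbbbbbbbbbbbb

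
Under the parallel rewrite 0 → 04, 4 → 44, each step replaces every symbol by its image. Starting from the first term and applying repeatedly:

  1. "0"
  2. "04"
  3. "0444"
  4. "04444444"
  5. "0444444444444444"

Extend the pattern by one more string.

Rewriting the 16 symbols of 0444444444444444 one by one yields 04 44 44 44 44 44 44 44 44 44 44 44 44 44 44 44; concatenated:

04444444444444444444444444444444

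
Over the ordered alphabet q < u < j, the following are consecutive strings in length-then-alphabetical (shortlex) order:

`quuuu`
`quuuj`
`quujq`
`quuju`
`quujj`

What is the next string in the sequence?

The successor of quujj increments the rightmost position that isn't already j and resets every position after it to q.

qujqq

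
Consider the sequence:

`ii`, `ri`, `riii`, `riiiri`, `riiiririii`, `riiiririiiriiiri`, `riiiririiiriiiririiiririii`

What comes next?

This is a Fibonacci-style word recurrence s(k) = s(k−1)·s(k−2): e.g. ri·ii = riii.
The next term joins riiiririiiriiiririiiririii and riiiririiiriiiri.

riiiririiiriiiririiiririiiriiiririiiriiiri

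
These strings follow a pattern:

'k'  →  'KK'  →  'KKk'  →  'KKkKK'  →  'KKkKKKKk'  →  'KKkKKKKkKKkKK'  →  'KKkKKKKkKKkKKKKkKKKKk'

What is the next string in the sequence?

KKkKKKKkKKkKKKKkKKKKkKKkKKKKkKKkKK

Each term (from the third on) is the previous term followed by the one before it: term 3 = KK·k = KKk.
Continuing: KKkKKKKkKKkKKKKkKKKKk · KKkKKKKkKKkKK gives term 8.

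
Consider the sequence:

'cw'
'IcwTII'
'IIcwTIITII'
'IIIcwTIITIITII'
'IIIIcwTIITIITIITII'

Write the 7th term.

IIIIIIcwTIITIITIITIITIITII

s(k+1) = I·s(k)·TII, so each term gains I as a prefix and TII as a suffix.
From IIIIcwTIITIITIITII, 2 further steps: IIIIcwTIITIITIITII → IIIIIcwTIITIITIITIITII → (answer).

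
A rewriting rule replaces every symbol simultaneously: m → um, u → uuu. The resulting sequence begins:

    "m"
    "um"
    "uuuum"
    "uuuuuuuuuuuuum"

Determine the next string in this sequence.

Rewriting the 14 symbols of uuuuuuuuuuuuum one by one yields uuu uuu uuu uuu uuu uuu uuu uuu uuu uuu uuu uuu uuu um; concatenated:

uuuuuuuuuuuuuuuuuuuuuuuuuuuuuuuuuuuuuuuum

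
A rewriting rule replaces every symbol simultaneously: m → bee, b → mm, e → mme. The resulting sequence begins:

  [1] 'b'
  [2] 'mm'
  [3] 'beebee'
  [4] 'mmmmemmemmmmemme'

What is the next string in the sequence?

Rewriting the 16 symbols of mmmmemmemmmmemme one by one yields bee bee bee bee mme bee bee mme bee bee bee bee mme bee bee mme; concatenated:

beebeebeebeemmebeebeemmebeebeebeebeemmebeebeemme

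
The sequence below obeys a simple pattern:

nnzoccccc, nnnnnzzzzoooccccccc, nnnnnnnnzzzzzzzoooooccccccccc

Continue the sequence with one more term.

nnnnnnnnnnnzzzzzzzzzzoooooooccccccccccc

The n-th term is 3n-1 n's then 3n-2 z's then 2n-1 o's then 2n+3 c's (n = 1, 2, …).
At n = 4 the blocks have lengths 11, 10, 7, 11.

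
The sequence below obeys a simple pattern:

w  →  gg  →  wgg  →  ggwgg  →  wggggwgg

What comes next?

ggwggwggggwgg

Each term (from the third on) is the two preceding terms concatenated in order: term 3 = w·gg = wgg.
The next term joins ggwgg and wggggwgg.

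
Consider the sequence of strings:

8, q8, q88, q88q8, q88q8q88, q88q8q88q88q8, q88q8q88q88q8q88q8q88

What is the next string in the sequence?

q88q8q88q88q8q88q8q88q88q8q88q88q8

This is a Fibonacci-style word recurrence s(k) = s(k−1)·s(k−2): e.g. q8·8 = q88.
So term 8 is q88q8q88q88q8q88q8q88·q88q8q88q88q8.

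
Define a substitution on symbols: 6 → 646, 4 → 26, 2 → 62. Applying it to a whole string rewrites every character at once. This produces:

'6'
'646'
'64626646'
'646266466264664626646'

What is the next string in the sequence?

6462664662646646266466466264626646646266466264664626646

φ(646266466264664626646) expands symbol-by-symbol to 646 26 646 62 646 646 26 646 646 62 646 26 646 646 26 646 62 646 646 26 646; joining the 21 pieces gives the next term.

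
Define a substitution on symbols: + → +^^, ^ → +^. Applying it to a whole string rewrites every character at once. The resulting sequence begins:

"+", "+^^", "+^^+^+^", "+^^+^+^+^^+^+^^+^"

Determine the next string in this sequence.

Replace each of the 17 characters of +^^+^+^+^^+^+^^+^ in place — +^^ +^ +^ +^^ +^ +^^ +^ +^^ +^ +^ +^^ +^ +^^ +^ +^ +^^ +^ — and concatenate.

+^^+^+^+^^+^+^^+^+^^+^+^+^^+^+^^+^+^+^^+^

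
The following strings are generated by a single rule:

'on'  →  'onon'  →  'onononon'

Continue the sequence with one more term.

onononononononon

Each string is two copies of the previous one concatenated.
So the next term is two copies of onononon.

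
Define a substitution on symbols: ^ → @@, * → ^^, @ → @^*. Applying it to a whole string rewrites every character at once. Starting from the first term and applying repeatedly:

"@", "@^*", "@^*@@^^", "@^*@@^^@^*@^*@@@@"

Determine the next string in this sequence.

Applying the rule to each of the 17 symbols of @^*@@^^@^*@^*@@@@ gives the pieces @^* @@ ^^ @^* @^* @@ @@ @^* @@ ^^ @^* @@ ^^ @^* @^* @^* @^*, which concatenate to the answer.

@^*@@^^@^*@^*@@@@@^*@@^^@^*@@^^@^*@^*@^*@^*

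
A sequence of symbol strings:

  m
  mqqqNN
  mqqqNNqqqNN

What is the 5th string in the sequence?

The strings grow by a fixed suffix qqqNN each time.
From mqqqNNqqqNN, 2 further steps: mqqqNNqqqNN → mqqqNNqqqNNqqqNN → (answer).

mqqqNNqqqNNqqqNNqqqNN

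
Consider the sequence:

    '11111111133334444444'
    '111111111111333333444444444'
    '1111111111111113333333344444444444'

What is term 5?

Each string has the form 1^{3n+3} 3^{2n} 4^{2n+3}, where the shown terms are n = 2, 3, 4.
At n = 6 the blocks have lengths 21, 12, 15.

111111111111111111111333333333333444444444444444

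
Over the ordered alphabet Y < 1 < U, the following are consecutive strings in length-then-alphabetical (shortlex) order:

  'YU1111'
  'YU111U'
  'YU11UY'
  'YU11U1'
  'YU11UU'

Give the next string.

YU1UYY

Find the rightmost character of YU11UU below U, bump it to the next letter, and reset everything to its right to Y.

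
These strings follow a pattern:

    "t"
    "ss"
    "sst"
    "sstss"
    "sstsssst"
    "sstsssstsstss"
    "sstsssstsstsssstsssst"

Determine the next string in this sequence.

sstsssstsstsssstsssstsstsssstsstss

Each term (from the third on) is the previous term followed by the one before it: term 3 = ss·t = sst.
The next term joins sstsssstsstsssstsssst and sstsssstsstss.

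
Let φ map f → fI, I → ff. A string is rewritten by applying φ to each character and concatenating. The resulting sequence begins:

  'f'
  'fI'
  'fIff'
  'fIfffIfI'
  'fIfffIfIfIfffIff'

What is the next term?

fIfffIfIfIfffIfffIfffIfIfIfffIfI

φ(fIfffIfIfIfffIff) expands symbol-by-symbol to fI ff fI fI fI ff fI ff fI ff fI fI fI ff fI fI; joining the 16 pieces gives the next term.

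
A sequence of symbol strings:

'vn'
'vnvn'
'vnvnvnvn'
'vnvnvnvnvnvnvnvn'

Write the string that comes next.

vnvnvnvnvnvnvnvnvnvnvnvnvnvnvnvn

Every step duplicates the string.
So the next term is two copies of vnvnvnvnvnvnvnvn.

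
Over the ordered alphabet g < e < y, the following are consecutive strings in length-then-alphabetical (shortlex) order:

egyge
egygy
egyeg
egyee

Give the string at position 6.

egyyg

Advancing 2 positions from egyee through egyee → egyey reaches term 6.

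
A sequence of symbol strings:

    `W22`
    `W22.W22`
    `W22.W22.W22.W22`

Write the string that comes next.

W22.W22.W22.W22.W22.W22.W22.W22

Each string is two copies of the previous one joined by '.'.
One more doubling of W22.W22.W22.W22 gives the answer.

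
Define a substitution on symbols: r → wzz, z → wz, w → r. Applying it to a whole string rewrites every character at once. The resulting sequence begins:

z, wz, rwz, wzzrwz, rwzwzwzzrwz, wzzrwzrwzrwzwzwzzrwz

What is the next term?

rwzwzwzzrwzwzzrwzwzzrwzrwzrwzwzwzzrwz

Applying the rule to each of the 20 symbols of wzzrwzrwzrwzwzwzzrwz gives the pieces r wz wz wzz r wz wzz r wz wzz r wz r wz r wz wz wzz r wz, which concatenate to the answer.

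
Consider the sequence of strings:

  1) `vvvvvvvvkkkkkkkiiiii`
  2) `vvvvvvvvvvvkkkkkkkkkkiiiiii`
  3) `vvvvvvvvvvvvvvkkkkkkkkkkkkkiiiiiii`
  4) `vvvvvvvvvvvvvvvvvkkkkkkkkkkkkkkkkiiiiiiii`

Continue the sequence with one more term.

vvvvvvvvvvvvvvvvvvvvkkkkkkkkkkkkkkkkkkkiiiiiiiii

Each string has the form v^{3n-1} k^{3n-2} i^{n+2}, where the shown terms are n = 3, 4, 5, 6.
Setting n = 7 gives 20, 19, 9 characters in each block.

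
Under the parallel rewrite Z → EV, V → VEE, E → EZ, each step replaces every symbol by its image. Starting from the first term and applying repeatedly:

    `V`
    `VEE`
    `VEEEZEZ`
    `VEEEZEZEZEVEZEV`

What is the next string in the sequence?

φ(VEEEZEZEZEVEZEV) expands symbol-by-symbol to VEE EZ EZ EZ EV EZ EV EZ EV EZ VEE EZ EV EZ VEE; joining the 15 pieces gives the next term.

VEEEZEZEZEVEZEVEZEVEZVEEEZEVEZVEE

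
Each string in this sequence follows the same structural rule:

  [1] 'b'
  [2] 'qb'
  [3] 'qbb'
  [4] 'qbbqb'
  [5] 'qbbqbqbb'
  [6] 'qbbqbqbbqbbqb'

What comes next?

qbbqbqbbqbbqbqbbqbqbb

Each term (from the third on) is the previous term followed by the one before it: term 3 = qb·b = qbb.
The next term joins qbbqbqbbqbbqb and qbbqbqbb.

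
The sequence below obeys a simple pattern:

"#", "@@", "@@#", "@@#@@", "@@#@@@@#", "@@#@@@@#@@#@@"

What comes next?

@@#@@@@#@@#@@@@#@@@@#

Each term (from the third on) is the previous term followed by the one before it: term 3 = @@·# = @@#.
So term 7 is @@#@@@@#@@#@@·@@#@@@@#.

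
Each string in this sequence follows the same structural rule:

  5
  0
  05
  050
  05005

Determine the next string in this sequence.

05005050

From term 3 onward, concatenate the last term with the second-to-last: 0·5 = 05, 05·0 = 050, …
The next term joins 05005 and 050.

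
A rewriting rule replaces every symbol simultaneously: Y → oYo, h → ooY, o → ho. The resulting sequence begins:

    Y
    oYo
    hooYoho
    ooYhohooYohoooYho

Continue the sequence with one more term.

Rewriting the 17 symbols of ooYhohooYohoooYho one by one yields ho ho oYo ooY ho ooY ho ho oYo ho ooY ho ho ho oYo ooY ho; concatenated:

hohooYoooYhoooYhohooYohoooYhohohooYoooYho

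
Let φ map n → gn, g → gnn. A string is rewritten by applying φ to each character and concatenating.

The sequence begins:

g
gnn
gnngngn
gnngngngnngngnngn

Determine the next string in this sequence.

gnngngngnngngnngngnngngngnngngnngngngnngn

φ(gnngngngnngngnngn) expands symbol-by-symbol to gnn gn gn gnn gn gnn gn gnn gn gn gnn gn gnn gn gn gnn gn; joining the 17 pieces gives the next term.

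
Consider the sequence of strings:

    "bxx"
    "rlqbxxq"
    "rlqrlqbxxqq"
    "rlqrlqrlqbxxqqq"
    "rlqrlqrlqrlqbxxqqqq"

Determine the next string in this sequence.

rlqrlqrlqrlqrlqbxxqqqqq

Each term wraps the previous one in rlq on the left and q on the right.
One more step from rlqrlqrlqrlqbxxqqqq gives the answer.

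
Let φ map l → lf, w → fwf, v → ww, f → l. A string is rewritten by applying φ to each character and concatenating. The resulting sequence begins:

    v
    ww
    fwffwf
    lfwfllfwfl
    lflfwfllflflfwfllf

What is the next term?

lfllflfwfllflfllfllflfwfllflfl

Applying the rule to each of the 18 symbols of lflfwfllflflfwfllf gives the pieces lf l lf l fwf l lf lf l lf l lf l fwf l lf lf l, which concatenate to the answer.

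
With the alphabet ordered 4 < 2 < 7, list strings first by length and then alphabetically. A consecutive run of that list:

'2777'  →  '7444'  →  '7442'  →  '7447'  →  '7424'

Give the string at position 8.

7474

Continuing the enumeration 3 steps past 7424: 7424 → 7422 → 7427 → (answer).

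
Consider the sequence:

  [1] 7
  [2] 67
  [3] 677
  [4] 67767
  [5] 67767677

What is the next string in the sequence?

This is a Fibonacci-style word recurrence s(k) = s(k−1)·s(k−2): e.g. 67·7 = 677.
The next term joins 67767677 and 67767.

6776767767767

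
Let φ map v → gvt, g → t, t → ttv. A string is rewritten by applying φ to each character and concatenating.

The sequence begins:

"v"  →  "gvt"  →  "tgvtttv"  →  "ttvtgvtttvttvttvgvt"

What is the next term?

Rewriting the 19 symbols of ttvtgvtttvttvttvgvt one by one yields ttv ttv gvt ttv t gvt ttv ttv ttv gvt ttv ttv gvt ttv ttv gvt t gvt ttv; concatenated:

ttvttvgvtttvtgvtttvttvttvgvtttvttvgvtttvttvgvttgvtttv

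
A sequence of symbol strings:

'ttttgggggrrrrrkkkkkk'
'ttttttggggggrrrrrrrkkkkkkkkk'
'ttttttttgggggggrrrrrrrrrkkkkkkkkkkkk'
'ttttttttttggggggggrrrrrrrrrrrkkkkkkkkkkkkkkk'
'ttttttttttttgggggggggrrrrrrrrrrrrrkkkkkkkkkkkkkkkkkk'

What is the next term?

ttttttttttttttggggggggggrrrrrrrrrrrrrrrkkkkkkkkkkkkkkkkkkkkk

Each string has the form t^{2n} g^{n+3} r^{2n+1} k^{3n}, where the shown terms are n = 2, 3, 4, 5, 6.
At n = 7 the blocks have lengths 14, 10, 15, 21.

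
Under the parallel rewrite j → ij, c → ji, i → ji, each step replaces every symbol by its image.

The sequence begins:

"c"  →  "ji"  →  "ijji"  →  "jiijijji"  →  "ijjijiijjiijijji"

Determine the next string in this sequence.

jiijijjiijjijiijijjijiijjiijijji

φ(ijjijiijjiijijji) expands symbol-by-symbol to ji ij ij ji ij ji ji ij ij ji ji ij ji ij ij ji; joining the 16 pieces gives the next term.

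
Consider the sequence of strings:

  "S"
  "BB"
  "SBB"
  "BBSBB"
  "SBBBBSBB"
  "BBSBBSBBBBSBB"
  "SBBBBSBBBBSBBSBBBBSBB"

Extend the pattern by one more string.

BBSBBSBBBBSBBSBBBBSBBBBSBBSBBBBSBB

Each term (from the third on) is the two preceding terms concatenated in order: term 3 = S·BB = SBB.
So term 8 is BBSBBSBBBBSBB·SBBBBSBBBBSBBSBBBBSBB.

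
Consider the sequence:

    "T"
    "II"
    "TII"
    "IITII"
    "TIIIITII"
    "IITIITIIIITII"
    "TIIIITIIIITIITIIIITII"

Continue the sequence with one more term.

From term 3 onward, concatenate the second-to-last term with the last: T·II = TII, II·TII = IITII, …
Continuing: IITIITIIIITII · TIIIITIIIITIITIIIITII gives term 8.

IITIITIIIITIITIIIITIIIITIITIIIITII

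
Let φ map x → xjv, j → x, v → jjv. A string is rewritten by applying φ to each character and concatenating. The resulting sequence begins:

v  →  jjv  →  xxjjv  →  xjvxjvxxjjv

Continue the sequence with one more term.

Rewriting each symbol of xjvxjvxxjjv: x→xjv, j→x, v→jjv, x→xjv, j→x, v→jjv, x→xjv, x→xjv, j→x, j→x, v→jjv, which concatenates to xjv x jjv xjv x jjv xjv xjv x x jjv.

xjvxjjvxjvxjjvxjvxjvxxjjv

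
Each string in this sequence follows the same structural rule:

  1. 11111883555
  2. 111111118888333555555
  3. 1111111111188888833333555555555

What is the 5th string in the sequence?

111111111111111118888888888333333333555555555555555

Term n consists of 3n+2 1's, followed by 2n 8's, followed by 2n-1 3's, followed by 3n 5's (n = 1, 2, …).
For term 5, n = 5, so the run lengths are 17, 10, 9, 15.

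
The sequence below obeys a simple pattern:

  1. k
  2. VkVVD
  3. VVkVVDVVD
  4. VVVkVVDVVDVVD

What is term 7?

VVVVVVkVVDVVDVVDVVDVVDVVD

Each term wraps the previous one in V on the left and VVD on the right.
From VVVkVVDVVDVVD, 3 further steps: VVVkVVDVVDVVD → VVVVkVVDVVDVVDVVD → VVVVVkVVDVVDVVDVVDVVD → (answer).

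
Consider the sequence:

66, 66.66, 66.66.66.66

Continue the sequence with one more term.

66.66.66.66.66.66.66.66

Each string is two copies of the previous one joined by '.'.
One more doubling of 66.66.66.66 gives the answer.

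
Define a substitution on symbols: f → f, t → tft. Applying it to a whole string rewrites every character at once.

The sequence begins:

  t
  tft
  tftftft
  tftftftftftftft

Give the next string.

tftftftftftftftftftftftftftftft

Applying the rule to each of the 15 symbols of tftftftftftftft gives the pieces tft f tft f tft f tft f tft f tft f tft f tft, which concatenate to the answer.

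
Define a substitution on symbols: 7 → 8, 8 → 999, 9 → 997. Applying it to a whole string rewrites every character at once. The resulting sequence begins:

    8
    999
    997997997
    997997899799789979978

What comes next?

997997899799789999979978997997899999799789979978999

Applying the rule to each of the 21 symbols of 997997899799789979978 gives the pieces 997 997 8 997 997 8 999 997 997 8 997 997 8 999 997 997 8 997 997 8 999, which concatenate to the answer.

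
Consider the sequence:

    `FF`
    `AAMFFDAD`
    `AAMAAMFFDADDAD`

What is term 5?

AAMAAMAAMAAMFFDADDADDADDAD

Each term wraps the previous one in AAM on the left and DAD on the right.
From AAMAAMFFDADDAD, 2 further steps: AAMAAMFFDADDAD → AAMAAMAAMFFDADDADDAD → (answer).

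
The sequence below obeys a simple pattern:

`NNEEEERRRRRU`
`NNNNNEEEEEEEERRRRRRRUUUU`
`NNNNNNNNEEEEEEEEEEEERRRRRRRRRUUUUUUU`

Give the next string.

Each string has the form N^{3n-1} E^{4n} R^{2n+3} U^{3n-2} (n = 1, 2, …).
For the next term, n = 4, so the run lengths are 11, 16, 11, 10.

NNNNNNNNNNNEEEEEEEEEEEEEEEERRRRRRRRRRRUUUUUUUUUU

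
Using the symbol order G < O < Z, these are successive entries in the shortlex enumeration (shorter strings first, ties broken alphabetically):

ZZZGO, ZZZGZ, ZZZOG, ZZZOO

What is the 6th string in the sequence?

ZZZZG

Continuing the enumeration 2 steps past ZZZOO: ZZZOO → ZZZOZ → (answer).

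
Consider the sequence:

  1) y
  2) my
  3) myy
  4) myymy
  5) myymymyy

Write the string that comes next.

myymymyymyymy

This is a Fibonacci-style word recurrence s(k) = s(k−1)·s(k−2): e.g. my·y = myy.
Continuing: myymymyy · myymy gives term 6.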